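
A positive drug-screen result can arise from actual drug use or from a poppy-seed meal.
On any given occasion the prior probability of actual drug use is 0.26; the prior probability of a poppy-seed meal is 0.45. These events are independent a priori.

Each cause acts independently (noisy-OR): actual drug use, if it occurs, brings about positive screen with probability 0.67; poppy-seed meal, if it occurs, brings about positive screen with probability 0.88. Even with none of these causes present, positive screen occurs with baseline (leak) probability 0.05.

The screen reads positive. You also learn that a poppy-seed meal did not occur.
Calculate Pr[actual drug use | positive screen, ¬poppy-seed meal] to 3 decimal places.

Pr[actual drug use | positive screen, ¬poppy-seed meal] ≈ 0.828

Under noisy-OR, P(positive screen | causes) = 1 − (1−0.05)·∏(1−qᵢ) over the active causes.
P(positive screen | ¬poppy-seed meal) = 0.05×0.74 + 0.6865×0.26 = 0.037000 + 0.178490 = 0.215490
The actual drug use-present share is 0.6865×0.26 = 0.178490.
So P(actual drug use | positive screen, ¬poppy-seed meal) = 0.178490/0.215490 ≈ 0.828.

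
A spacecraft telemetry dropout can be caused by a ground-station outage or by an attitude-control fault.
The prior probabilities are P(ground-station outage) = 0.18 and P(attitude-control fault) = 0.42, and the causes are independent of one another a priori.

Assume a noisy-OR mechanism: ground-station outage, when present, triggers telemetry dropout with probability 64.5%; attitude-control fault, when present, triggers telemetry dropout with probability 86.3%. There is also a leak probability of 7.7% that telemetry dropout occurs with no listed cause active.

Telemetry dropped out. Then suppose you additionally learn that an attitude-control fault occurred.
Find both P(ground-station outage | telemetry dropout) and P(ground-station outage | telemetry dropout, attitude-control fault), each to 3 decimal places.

P(ground-station outage | telemetry dropout) ≈ 0.297; P(ground-station outage | telemetry dropout, attitude-control fault) ≈ 0.194

Under noisy-OR, P(telemetry dropout | causes) = 1 − (1−0.077)·∏(1−qᵢ) over the active causes.
Numerator (weight on configurations with ground-station outage): 0.070192 + 0.072206 = 0.142398
Normalizer over all consistent configurations: 0.077×0.82×0.58 + 0.873549×0.82×0.42 + 0.672335×0.18×0.58 + 0.95511×0.18×0.42 = 0.479869
P(ground-station outage | telemetry dropout) = 0.142398/0.479869 ≈ 0.297

With the extra evidence:
Weight on ground-station outage=true, given the evidence: 0.95511*0.18 = 0.171920
Normalizer over all consistent configurations: 0.873549*0.82 + 0.95511*0.18 = 0.888230
Posterior = 0.171920 / 0.888230 ≈ 0.194
This is intercausal reasoning (explaining away): once attitude-control fault accounts for the telemetry dropout, ground-station outage becomes less likely.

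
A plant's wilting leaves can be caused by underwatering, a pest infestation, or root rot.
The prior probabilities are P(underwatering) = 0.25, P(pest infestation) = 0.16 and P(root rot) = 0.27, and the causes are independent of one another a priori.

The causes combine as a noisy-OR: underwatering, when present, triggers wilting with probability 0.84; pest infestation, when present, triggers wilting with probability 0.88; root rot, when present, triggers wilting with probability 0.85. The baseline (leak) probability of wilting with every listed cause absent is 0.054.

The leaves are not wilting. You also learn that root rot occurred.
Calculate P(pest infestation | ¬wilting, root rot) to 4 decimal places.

P(pest infestation | ¬wilting, root rot) ≈ 0.0223

Under noisy-OR, P(wilting | causes) = 1 − (1−0.054)·∏(1−qᵢ) over the active causes.
P(¬wilting | root rot) = 0.1419×0.75×0.84 + 0.017028×0.75×0.16 + 0.022704×0.25×0.84 + 0.002724×0.25×0.16 = 0.089397 + 0.002043 + 0.004768 + 0.000109 = 0.096317
The pest infestation-present share is 0.002043 + 0.000109 = 0.002152.
P(pest infestation | ¬wilting, root rot) = 0.002152 / 0.096317 ≈ 0.0223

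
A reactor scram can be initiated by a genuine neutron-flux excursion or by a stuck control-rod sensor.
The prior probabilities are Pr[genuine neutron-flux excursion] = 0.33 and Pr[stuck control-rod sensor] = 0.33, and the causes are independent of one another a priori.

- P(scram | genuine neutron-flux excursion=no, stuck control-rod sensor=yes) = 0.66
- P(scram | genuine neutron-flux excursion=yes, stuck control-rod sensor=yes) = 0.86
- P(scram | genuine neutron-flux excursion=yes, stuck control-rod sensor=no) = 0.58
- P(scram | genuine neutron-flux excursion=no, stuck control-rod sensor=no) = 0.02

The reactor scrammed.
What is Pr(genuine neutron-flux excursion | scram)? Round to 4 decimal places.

Pr(genuine neutron-flux excursion | scram) ≈ 0.5889

Numerator (weight on configurations with genuine neutron-flux excursion): 0.128238 + 0.093654 = 0.221892
Denominator P(scram): 0.02·0.67·0.67 + 0.66·0.67·0.33 + 0.58·0.33·0.67 + 0.86·0.33·0.33 = 0.376796
P(genuine neutron-flux excursion | scram) = 0.221892/0.376796 ≈ 0.5889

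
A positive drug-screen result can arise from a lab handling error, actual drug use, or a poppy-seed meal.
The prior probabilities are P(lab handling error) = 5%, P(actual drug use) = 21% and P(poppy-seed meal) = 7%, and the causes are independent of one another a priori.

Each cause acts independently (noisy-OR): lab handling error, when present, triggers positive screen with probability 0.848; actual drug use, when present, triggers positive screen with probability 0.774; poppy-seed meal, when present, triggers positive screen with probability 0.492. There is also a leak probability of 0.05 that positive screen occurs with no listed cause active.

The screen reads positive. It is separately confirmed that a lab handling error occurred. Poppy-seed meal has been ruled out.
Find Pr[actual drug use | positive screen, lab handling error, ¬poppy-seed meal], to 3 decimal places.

Under noisy-OR, P(positive screen | causes) = 1 − (1−0.05)·∏(1−qᵢ) over the active causes.
P(positive screen | lab handling error, ¬poppy-seed meal) = 0.8556×0.79 + 0.967366×0.21 = 0.675924 + 0.203147 = 0.879071
The actual drug use-present share is 0.967366×0.21 = 0.203147.
Hence the posterior is 0.203147/0.879071 ≈ 0.231.

Pr[actual drug use | positive screen, lab handling error, ¬poppy-seed meal] ≈ 0.231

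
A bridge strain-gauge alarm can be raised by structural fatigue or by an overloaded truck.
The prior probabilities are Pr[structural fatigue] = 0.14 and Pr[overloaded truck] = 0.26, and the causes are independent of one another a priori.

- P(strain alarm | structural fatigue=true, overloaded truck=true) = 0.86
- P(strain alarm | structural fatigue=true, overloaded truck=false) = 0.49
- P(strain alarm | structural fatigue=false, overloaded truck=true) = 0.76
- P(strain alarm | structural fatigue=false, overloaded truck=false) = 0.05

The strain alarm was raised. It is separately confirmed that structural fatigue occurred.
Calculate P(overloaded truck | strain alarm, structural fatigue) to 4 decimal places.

For the numerator, keep only overloaded truck=true terms: 0.86*0.26 = 0.223600
The normalizing constant is 0.49*0.74 + 0.86*0.26 = 0.586200
Posterior = 0.223600 / 0.586200 ≈ 0.3814

P(overloaded truck | strain alarm, structural fatigue) ≈ 0.3814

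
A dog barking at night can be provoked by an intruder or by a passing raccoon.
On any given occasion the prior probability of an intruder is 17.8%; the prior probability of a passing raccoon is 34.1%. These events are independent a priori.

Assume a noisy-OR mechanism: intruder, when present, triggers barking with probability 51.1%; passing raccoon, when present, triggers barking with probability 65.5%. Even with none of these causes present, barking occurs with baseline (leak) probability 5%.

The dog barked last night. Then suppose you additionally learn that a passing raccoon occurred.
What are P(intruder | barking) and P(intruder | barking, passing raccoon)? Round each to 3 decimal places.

P(intruder | barking) ≈ 0.346; P(intruder | barking, passing raccoon) ≈ 0.213

Under noisy-OR, P(barking | causes) = 1 − (1−0.05)·∏(1−qᵢ) over the active causes.
Enumerate the 4 (intruder, passing raccoon) configurations and weight by the priors:
  P(barking) = 0.05×0.822×0.659 + 0.67225×0.822×0.341 + 0.53545×0.178×0.659 + 0.83973×0.178×0.341
        = 0.027085 + 0.188433 + 0.062809 + 0.050970 = 0.329297
Configurations with intruder contribute 0.113779, so
  P(intruder | barking) = 0.113779 / 0.329297 ≈ 0.346

With the extra evidence:
For the numerator, keep only intruder=true terms: 0.83973*0.178 = 0.149472
Normalizer over all consistent configurations: 0.67225*0.822 + 0.83973*0.178 = 0.702061
P(intruder | barking, passing raccoon) = 0.149472/0.702061 ≈ 0.213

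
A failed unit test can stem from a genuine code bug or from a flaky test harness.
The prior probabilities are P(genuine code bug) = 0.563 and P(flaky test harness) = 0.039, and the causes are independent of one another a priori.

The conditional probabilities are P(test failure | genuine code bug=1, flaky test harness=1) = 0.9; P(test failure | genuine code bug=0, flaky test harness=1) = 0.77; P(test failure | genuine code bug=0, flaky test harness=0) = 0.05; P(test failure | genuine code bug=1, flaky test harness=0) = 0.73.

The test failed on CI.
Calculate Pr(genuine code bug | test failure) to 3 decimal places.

P(test failure) = 0.05·0.437·0.961 + 0.77·0.437·0.039 + 0.73·0.563·0.961 + 0.9·0.563·0.039 = 0.020998 + 0.013123 + 0.394961 + 0.019761 = 0.448843
Restricting to configurations with genuine code bug present: 0.394961 + 0.019761 = 0.414722.
P(genuine code bug | test failure) = 0.414722 / 0.448843 ≈ 0.924

Pr(genuine code bug | test failure) ≈ 0.924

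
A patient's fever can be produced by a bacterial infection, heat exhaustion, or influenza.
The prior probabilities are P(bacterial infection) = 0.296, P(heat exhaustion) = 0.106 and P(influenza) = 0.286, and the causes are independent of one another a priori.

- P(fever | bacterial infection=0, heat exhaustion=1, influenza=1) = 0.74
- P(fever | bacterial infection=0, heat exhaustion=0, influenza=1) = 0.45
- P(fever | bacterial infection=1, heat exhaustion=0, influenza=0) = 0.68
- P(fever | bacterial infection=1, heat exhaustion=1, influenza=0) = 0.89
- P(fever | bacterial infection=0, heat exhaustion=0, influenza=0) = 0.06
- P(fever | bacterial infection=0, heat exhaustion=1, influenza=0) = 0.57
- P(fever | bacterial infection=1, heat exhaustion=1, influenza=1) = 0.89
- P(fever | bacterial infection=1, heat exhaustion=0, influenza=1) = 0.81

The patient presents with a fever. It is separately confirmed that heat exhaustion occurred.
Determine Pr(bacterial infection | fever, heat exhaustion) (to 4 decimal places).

Numerator (weight on configurations with bacterial infection): 0.188096 + 0.075344 = 0.263440
The normalizing constant is 0.57×0.704×0.714 + 0.74×0.704×0.286 + 0.89×0.296×0.714 + 0.89×0.296×0.286 = 0.698949
Posterior = 0.263440 / 0.698949 ≈ 0.3769

Pr(bacterial infection | fever, heat exhaustion) ≈ 0.3769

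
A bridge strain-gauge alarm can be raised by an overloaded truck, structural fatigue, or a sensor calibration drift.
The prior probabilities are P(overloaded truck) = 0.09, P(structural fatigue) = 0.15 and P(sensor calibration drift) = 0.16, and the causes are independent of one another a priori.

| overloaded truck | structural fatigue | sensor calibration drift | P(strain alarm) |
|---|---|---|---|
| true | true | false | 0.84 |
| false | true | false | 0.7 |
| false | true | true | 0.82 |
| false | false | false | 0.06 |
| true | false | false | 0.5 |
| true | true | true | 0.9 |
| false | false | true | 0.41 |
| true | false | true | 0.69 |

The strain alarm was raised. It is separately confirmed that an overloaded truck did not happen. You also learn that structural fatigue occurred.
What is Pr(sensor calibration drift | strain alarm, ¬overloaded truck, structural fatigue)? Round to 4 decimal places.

Pr(sensor calibration drift | strain alarm, ¬overloaded truck, structural fatigue) ≈ 0.1824

Numerator (weight on configurations with sensor calibration drift): 0.82·0.16 = 0.131200
Denominator P(strain alarm | ¬overloaded truck, structural fatigue): 0.7·0.84 + 0.82·0.16 = 0.719200
Posterior = 0.131200 / 0.719200 ≈ 0.1824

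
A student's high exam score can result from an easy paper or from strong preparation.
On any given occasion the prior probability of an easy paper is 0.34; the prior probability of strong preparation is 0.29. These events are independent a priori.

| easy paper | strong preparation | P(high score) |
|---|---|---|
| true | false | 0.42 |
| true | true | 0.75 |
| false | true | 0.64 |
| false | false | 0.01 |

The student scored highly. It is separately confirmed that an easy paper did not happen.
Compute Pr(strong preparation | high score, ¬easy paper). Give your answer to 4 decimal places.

Pr(strong preparation | high score, ¬easy paper) ≈ 0.9632

P(high score | ¬easy paper) = 0.01·0.71 + 0.64·0.29 = 0.007100 + 0.185600 = 0.192700
The strong preparation-present share is 0.64·0.29 = 0.185600.
So P(strong preparation | high score, ¬easy paper) = 0.185600/0.192700 ≈ 0.9632.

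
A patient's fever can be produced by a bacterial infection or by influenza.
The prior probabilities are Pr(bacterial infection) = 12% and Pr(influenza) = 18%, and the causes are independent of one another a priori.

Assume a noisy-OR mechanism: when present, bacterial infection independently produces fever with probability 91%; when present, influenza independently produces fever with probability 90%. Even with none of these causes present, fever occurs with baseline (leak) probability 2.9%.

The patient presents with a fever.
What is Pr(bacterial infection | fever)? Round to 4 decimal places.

Pr(bacterial infection | fever) ≈ 0.4042

Under noisy-OR, P(fever | causes) = 1 − (1−0.029)·∏(1−qᵢ) over the active causes.
P(fever) = 0.029·0.88·0.82 + 0.9029·0.88·0.18 + 0.91261·0.12·0.82 + 0.991261·0.12·0.18 = 0.020926 + 0.143019 + 0.089801 + 0.021411 = 0.275157
Of this, 0.111212 comes from 0.089801 + 0.021411 (the bacterial infection=true cases).
So P(bacterial infection | fever) = 0.111212/0.275157 ≈ 0.4042.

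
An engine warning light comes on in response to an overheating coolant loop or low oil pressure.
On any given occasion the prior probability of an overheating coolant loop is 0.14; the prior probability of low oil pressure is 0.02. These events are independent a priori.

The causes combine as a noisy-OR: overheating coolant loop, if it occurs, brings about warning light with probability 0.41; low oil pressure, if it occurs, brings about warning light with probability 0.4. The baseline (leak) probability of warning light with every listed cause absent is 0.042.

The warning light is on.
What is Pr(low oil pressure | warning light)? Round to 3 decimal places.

Pr(low oil pressure | warning light) ≈ 0.088

Under noisy-OR, P(warning light | causes) = 1 − (1−0.042)·∏(1−qᵢ) over the active causes.
P(warning light) = 0.042*0.86*0.98 + 0.4252*0.86*0.02 + 0.43478*0.14*0.98 + 0.660868*0.14*0.02 = 0.035398 + 0.007313 + 0.059652 + 0.001850 = 0.104213
Restricting to configurations with low oil pressure present: 0.007313 + 0.001850 = 0.009163.
Hence the posterior is 0.009163/0.104213 ≈ 0.088.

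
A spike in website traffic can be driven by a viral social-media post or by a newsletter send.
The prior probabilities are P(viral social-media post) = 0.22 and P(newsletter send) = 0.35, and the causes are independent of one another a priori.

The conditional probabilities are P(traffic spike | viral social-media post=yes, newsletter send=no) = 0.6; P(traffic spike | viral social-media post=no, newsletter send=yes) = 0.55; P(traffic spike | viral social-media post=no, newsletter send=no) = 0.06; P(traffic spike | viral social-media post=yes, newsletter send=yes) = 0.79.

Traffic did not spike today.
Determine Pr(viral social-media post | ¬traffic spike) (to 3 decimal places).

Pr(viral social-media post | ¬traffic spike) ≈ 0.109

Numerator (weight on configurations with viral social-media post): 0.057200 + 0.016170 = 0.073370
The normalizing constant is 0.94*0.78*0.65 + 0.45*0.78*0.35 + 0.4*0.22*0.65 + 0.21*0.22*0.35 = 0.672800
P(viral social-media post | ¬traffic spike) = 0.073370/0.672800 ≈ 0.109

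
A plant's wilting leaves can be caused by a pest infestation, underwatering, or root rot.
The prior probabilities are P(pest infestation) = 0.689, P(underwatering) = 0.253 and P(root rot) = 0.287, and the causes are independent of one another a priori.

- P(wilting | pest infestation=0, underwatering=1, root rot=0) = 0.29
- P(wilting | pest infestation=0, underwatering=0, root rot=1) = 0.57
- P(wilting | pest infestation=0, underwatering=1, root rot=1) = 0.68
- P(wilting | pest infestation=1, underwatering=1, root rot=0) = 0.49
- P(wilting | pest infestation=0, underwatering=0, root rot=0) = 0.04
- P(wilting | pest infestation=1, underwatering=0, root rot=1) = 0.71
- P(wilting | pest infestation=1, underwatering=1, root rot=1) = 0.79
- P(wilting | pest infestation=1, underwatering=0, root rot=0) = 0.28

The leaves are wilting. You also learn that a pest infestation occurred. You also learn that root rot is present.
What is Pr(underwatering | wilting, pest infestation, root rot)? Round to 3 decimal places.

Pr(underwatering | wilting, pest infestation, root rot) ≈ 0.274

Numerator (weight on configurations with underwatering): 0.79·0.253 = 0.199870
Normalizer over all consistent configurations: 0.71·0.747 + 0.79·0.253 = 0.730240
Posterior = 0.199870 / 0.730240 ≈ 0.274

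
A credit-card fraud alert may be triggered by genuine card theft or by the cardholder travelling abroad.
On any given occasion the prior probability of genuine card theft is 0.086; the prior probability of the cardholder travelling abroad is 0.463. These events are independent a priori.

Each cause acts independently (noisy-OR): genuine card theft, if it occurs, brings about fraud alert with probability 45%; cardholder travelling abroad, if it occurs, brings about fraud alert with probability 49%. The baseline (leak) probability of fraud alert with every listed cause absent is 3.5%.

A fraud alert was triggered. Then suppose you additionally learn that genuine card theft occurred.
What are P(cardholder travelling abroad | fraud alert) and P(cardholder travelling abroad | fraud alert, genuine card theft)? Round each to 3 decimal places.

Under noisy-OR, P(fraud alert | causes) = 1 − (1−0.035)·∏(1−qᵢ) over the active causes.
P(fraud alert) = 0.035×0.914×0.537 + 0.50785×0.914×0.463 + 0.46925×0.086×0.537 + 0.729317×0.086×0.463 = 0.017179 + 0.214913 + 0.021671 + 0.029040 = 0.282803
Of this, 0.243953 comes from 0.214913 + 0.029040 (the cardholder travelling abroad=true cases).
P(cardholder travelling abroad | fraud alert) = 0.243953 / 0.282803 ≈ 0.863

Now condition on the additional information:
P(fraud alert | genuine card theft) = 0.46925·0.537 + 0.729317·0.463 = 0.251987 + 0.337674 = 0.589661
The cardholder travelling abroad-present share is 0.729317·0.463 = 0.337674.
P(cardholder travelling abroad | fraud alert, genuine card theft) = 0.337674 / 0.589661 ≈ 0.573
This is intercausal reasoning (explaining away): once genuine card theft accounts for the fraud alert, cardholder travelling abroad becomes less likely.

P(cardholder travelling abroad | fraud alert) ≈ 0.863; P(cardholder travelling abroad | fraud alert, genuine card theft) ≈ 0.573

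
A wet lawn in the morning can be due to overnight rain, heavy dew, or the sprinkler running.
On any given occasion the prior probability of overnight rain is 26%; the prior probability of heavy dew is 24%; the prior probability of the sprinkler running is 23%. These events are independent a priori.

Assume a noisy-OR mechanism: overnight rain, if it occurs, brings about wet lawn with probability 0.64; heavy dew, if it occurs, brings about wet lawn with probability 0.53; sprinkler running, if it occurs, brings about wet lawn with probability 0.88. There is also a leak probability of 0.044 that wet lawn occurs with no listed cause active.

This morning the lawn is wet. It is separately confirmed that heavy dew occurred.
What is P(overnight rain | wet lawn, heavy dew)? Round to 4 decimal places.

Under noisy-OR, P(wet lawn | causes) = 1 − (1−0.044)·∏(1−qᵢ) over the active causes.
Numerator (weight on configurations with overnight rain): 0.167817 + 0.058639 = 0.226456
Denominator P(wet lawn | heavy dew): 0.55068·0.74·0.77 + 0.946082·0.74·0.23 + 0.838245·0.26·0.77 + 0.980589·0.26·0.23 = 0.701256
Posterior = 0.226456 / 0.701256 ≈ 0.3229

P(overnight rain | wet lawn, heavy dew) ≈ 0.3229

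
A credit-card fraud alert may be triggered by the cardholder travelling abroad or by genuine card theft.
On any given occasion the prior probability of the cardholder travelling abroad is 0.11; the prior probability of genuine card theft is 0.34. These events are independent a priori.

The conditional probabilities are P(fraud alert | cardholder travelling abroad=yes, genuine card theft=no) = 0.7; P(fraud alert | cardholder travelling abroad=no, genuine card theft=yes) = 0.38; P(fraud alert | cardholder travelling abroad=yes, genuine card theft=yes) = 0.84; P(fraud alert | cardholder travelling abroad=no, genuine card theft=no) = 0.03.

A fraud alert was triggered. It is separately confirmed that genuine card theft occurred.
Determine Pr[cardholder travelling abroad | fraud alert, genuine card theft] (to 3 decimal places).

Numerator (weight on configurations with cardholder travelling abroad): 0.84·0.11 = 0.092400
The normalizing constant is 0.38·0.89 + 0.84·0.11 = 0.430600
Posterior = 0.092400 / 0.430600 ≈ 0.215

Pr[cardholder travelling abroad | fraud alert, genuine card theft] ≈ 0.215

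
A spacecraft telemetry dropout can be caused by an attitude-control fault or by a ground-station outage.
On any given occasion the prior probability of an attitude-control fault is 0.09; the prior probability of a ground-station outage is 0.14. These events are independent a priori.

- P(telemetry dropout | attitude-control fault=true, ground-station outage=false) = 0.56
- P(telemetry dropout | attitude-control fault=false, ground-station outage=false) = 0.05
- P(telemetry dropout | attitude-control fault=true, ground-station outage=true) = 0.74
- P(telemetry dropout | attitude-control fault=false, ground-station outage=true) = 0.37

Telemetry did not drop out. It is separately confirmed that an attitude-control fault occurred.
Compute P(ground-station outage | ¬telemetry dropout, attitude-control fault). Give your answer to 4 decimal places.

P(¬telemetry dropout | attitude-control fault) = 0.44*0.86 + 0.26*0.14 = 0.378400 + 0.036400 = 0.414800
Restricting to configurations with ground-station outage present: 0.26*0.14 = 0.036400.
Hence the posterior is 0.036400/0.414800 ≈ 0.0878.

P(ground-station outage | ¬telemetry dropout, attitude-control fault) ≈ 0.0878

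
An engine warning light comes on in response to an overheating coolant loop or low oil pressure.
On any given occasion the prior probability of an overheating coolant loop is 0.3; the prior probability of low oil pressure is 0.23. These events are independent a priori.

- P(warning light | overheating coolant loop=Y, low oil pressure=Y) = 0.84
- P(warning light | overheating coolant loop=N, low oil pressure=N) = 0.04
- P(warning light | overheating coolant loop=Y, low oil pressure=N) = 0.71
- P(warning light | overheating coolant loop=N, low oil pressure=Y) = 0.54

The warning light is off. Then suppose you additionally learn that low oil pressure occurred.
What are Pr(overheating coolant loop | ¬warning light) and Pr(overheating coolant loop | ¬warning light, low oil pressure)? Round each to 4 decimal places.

Weight on overheating coolant loop=true, given the evidence: 0.066990 + 0.011040 = 0.078030
The normalizing constant is 0.96×0.7×0.77 + 0.46×0.7×0.23 + 0.29×0.3×0.77 + 0.16×0.3×0.23 = 0.669530
P(overheating coolant loop | ¬warning light) = 0.078030/0.669530 ≈ 0.1165

With the extra evidence:
P(¬warning light | low oil pressure) = 0.46*0.7 + 0.16*0.3 = 0.322000 + 0.048000 = 0.370000
The overheating coolant loop-present share is 0.16*0.3 = 0.048000.
P(overheating coolant loop | ¬warning light, low oil pressure) = 0.048000 / 0.370000 ≈ 0.1297

Pr(overheating coolant loop | ¬warning light) ≈ 0.1165; Pr(overheating coolant loop | ¬warning light, low oil pressure) ≈ 0.1297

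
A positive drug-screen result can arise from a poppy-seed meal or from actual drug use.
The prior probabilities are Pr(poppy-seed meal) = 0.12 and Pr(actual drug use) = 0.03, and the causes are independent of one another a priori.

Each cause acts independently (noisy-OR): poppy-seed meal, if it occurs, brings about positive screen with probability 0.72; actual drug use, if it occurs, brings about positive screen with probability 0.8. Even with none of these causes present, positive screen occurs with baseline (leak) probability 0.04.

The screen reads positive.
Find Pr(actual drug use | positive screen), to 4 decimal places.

Under noisy-OR, P(positive screen | causes) = 1 − (1−0.04)·∏(1−qᵢ) over the active causes.
Enumerate the 4 (poppy-seed meal, actual drug use) configurations and weight by the priors:
  P(positive screen) = 0.04·0.88·0.97 + 0.808·0.88·0.03 + 0.7312·0.12·0.97 + 0.94624·0.12·0.03
        = 0.034144 + 0.021331 + 0.085112 + 0.003406 = 0.143993
Configurations with actual drug use contribute 0.024737, so
  P(actual drug use | positive screen) = 0.024737 / 0.143993 ≈ 0.1718

Pr(actual drug use | positive screen) ≈ 0.1718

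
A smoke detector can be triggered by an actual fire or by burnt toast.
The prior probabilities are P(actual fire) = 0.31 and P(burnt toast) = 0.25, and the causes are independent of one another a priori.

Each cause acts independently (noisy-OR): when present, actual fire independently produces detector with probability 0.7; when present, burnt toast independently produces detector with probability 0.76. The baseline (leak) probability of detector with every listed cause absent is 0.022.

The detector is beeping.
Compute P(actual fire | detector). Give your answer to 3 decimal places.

Under noisy-OR, P(detector | causes) = 1 − (1−0.022)·∏(1−qᵢ) over the active causes.
P(detector) = 0.022×0.69×0.75 + 0.76528×0.69×0.25 + 0.7066×0.31×0.75 + 0.929584×0.31×0.25 = 0.011385 + 0.132011 + 0.164284 + 0.072043 = 0.379723
Of this, 0.236327 comes from 0.164284 + 0.072043 (the actual fire=true cases).
Hence the posterior is 0.236327/0.379723 ≈ 0.622.

P(actual fire | detector) ≈ 0.622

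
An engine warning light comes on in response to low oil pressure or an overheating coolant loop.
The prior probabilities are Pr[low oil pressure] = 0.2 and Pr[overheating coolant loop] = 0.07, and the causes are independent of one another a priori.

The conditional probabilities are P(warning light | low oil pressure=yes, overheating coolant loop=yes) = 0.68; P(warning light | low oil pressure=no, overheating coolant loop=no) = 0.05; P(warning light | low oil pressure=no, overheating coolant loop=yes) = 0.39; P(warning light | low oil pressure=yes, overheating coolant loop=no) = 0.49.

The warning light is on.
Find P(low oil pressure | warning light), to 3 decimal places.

P(low oil pressure | warning light) ≈ 0.630

For the numerator, keep only low oil pressure=true terms: 0.091140 + 0.009520 = 0.100660
Normalizer over all consistent configurations: 0.05·0.8·0.93 + 0.39·0.8·0.07 + 0.49·0.2·0.93 + 0.68·0.2·0.07 = 0.159700
P(low oil pressure | warning light) = 0.100660/0.159700 ≈ 0.630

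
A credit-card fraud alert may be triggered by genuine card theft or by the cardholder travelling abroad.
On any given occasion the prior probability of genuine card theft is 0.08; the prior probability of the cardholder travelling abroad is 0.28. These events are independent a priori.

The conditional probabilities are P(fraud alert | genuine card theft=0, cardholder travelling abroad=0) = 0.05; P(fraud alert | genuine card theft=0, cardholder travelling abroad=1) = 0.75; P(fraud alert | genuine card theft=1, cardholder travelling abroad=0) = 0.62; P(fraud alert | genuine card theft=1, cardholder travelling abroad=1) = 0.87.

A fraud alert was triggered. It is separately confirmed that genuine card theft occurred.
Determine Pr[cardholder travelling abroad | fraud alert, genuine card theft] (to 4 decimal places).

Enumerate both values of cardholder travelling abroad and weight by the priors:
  P(fraud alert | genuine card theft) = 0.62·0.72 + 0.87·0.28
        = 0.446400 + 0.243600 = 0.690000
Keeping only the cardholder travelling abroad-present terms gives 0.243600, so
  P(cardholder travelling abroad | fraud alert, genuine card theft) = 0.243600 / 0.690000 ≈ 0.3530

Pr[cardholder travelling abroad | fraud alert, genuine card theft] ≈ 0.3530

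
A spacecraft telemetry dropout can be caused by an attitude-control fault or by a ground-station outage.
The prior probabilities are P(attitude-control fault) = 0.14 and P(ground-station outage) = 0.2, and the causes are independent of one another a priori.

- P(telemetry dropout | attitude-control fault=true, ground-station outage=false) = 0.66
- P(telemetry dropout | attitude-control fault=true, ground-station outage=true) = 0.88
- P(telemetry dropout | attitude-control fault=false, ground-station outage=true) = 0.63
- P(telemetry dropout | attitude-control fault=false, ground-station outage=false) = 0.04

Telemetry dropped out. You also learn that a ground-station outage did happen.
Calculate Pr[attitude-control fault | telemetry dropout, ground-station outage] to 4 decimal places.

P(telemetry dropout | ground-station outage) = 0.63*0.86 + 0.88*0.14 = 0.541800 + 0.123200 = 0.665000
Of this, 0.123200 comes from 0.88*0.14 (the attitude-control fault=true cases).
So P(attitude-control fault | telemetry dropout, ground-station outage) = 0.123200/0.665000 ≈ 0.1853.

Pr[attitude-control fault | telemetry dropout, ground-station outage] ≈ 0.1853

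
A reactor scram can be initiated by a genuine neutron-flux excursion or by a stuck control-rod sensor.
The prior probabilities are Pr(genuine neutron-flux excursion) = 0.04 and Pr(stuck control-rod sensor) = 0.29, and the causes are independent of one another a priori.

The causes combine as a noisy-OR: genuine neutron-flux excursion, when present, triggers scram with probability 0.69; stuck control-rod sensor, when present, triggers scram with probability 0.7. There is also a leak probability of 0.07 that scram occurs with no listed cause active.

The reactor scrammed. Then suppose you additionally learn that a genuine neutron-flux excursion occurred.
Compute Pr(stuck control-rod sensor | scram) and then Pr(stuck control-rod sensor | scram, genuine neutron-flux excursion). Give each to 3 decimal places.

Pr(stuck control-rod sensor | scram) ≈ 0.757; Pr(stuck control-rod sensor | scram, genuine neutron-flux excursion) ≈ 0.344

Under noisy-OR, P(scram | causes) = 1 − (1−0.07)·∏(1−qᵢ) over the active causes.
Numerator (weight on configurations with stuck control-rod sensor): 0.200726 + 0.010597 = 0.211323
Denominator P(scram): 0.07*0.96*0.71 + 0.721*0.96*0.29 + 0.7117*0.04*0.71 + 0.91351*0.04*0.29 = 0.279247
Posterior = 0.211323 / 0.279247 ≈ 0.757

With the extra evidence:
Weight on stuck control-rod sensor=true, given the evidence: 0.91351×0.29 = 0.264918
The normalizing constant is 0.7117×0.71 + 0.91351×0.29 = 0.770225
P(stuck control-rod sensor | scram, genuine neutron-flux excursion) = 0.264918/0.770225 ≈ 0.344
Conditioning on genuine neutron-flux excursion lowers the posterior on stuck control-rod sensor: the classic explaining-away effect in a common-effect structure.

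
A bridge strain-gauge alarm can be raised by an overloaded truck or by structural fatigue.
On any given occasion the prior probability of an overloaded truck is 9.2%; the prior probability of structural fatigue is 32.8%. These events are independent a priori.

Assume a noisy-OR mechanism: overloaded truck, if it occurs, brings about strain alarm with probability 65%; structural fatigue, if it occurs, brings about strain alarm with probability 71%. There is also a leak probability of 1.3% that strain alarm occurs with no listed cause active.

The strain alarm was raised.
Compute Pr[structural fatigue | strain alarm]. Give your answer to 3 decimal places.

Under noisy-OR, P(strain alarm | causes) = 1 − (1−0.013)·∏(1−qᵢ) over the active causes.
For the numerator, keep only structural fatigue=true terms: 0.212578 + 0.027153 = 0.239731
Denominator P(strain alarm): 0.013*0.908*0.672 + 0.71377*0.908*0.328 + 0.65455*0.092*0.672 + 0.899819*0.092*0.328 = 0.288130
Posterior = 0.239731 / 0.288130 ≈ 0.832

Pr[structural fatigue | strain alarm] ≈ 0.832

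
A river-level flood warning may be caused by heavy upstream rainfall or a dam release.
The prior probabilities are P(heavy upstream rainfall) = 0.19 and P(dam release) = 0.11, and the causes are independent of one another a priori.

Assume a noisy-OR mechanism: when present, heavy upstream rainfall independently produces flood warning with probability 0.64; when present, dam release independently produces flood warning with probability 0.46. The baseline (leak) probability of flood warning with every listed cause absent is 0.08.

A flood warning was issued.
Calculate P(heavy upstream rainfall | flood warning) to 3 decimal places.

P(heavy upstream rainfall | flood warning) ≈ 0.560

Under noisy-OR, P(flood warning | causes) = 1 − (1−0.08)·∏(1−qᵢ) over the active causes.
P(flood warning) = 0.08·0.81·0.89 + 0.5032·0.81·0.11 + 0.6688·0.19·0.89 + 0.821152·0.19·0.11 = 0.057672 + 0.044835 + 0.113094 + 0.017162 = 0.232763
The heavy upstream rainfall-present share is 0.113094 + 0.017162 = 0.130256.
So P(heavy upstream rainfall | flood warning) = 0.130256/0.232763 ≈ 0.560.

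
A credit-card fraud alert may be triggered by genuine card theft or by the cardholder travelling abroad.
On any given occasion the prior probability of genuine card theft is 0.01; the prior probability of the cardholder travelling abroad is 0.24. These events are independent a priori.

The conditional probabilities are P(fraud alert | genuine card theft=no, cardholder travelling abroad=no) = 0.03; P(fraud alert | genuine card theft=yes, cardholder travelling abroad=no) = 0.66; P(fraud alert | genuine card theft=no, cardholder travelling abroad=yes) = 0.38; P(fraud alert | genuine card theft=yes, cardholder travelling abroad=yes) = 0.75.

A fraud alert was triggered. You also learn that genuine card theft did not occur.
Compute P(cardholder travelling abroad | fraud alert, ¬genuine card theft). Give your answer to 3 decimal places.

Numerator (weight on configurations with cardholder travelling abroad): 0.38×0.24 = 0.091200
Denominator P(fraud alert | ¬genuine card theft): 0.03×0.76 + 0.38×0.24 = 0.114000
P(cardholder travelling abroad | fraud alert, ¬genuine card theft) = 0.091200/0.114000 ≈ 0.800

P(cardholder travelling abroad | fraud alert, ¬genuine card theft) ≈ 0.800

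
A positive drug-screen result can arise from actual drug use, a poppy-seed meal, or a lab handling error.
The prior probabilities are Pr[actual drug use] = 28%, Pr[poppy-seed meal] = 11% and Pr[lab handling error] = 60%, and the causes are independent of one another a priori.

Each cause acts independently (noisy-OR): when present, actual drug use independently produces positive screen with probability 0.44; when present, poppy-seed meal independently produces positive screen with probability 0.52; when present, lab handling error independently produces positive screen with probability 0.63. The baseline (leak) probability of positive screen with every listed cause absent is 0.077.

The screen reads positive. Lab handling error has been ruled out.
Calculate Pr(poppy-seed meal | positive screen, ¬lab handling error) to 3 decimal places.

Under noisy-OR, P(positive screen | causes) = 1 − (1−0.077)·∏(1−qᵢ) over the active causes.
Numerator (weight on configurations with poppy-seed meal): 0.044111 + 0.023158 = 0.067269
Denominator P(positive screen | ¬lab handling error): 0.077·0.72·0.89 + 0.55696·0.72·0.11 + 0.48312·0.28·0.89 + 0.751898·0.28·0.11 = 0.237005
Posterior = 0.067269 / 0.237005 ≈ 0.284

Pr(poppy-seed meal | positive screen, ¬lab handling error) ≈ 0.284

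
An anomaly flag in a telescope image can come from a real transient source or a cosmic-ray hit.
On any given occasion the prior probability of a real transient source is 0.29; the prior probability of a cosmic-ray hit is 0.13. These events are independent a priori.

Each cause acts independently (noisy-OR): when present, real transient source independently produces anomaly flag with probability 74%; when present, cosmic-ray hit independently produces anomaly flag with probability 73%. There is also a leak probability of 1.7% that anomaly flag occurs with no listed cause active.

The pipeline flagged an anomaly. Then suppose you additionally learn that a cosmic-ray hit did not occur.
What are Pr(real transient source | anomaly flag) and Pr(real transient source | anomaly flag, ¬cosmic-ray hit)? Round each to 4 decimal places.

Pr(real transient source | anomaly flag) ≈ 0.7400; Pr(real transient source | anomaly flag, ¬cosmic-ray hit) ≈ 0.9471

Under noisy-OR, P(anomaly flag | causes) = 1 − (1−0.017)·∏(1−qᵢ) over the active causes.
P(anomaly flag) = 0.017*0.71*0.87 + 0.73459*0.71*0.13 + 0.74442*0.29*0.87 + 0.930993*0.29*0.13 = 0.010501 + 0.067803 + 0.187817 + 0.035098 = 0.301219
The real transient source-present share is 0.187817 + 0.035098 = 0.222915.
So P(real transient source | anomaly flag) = 0.222915/0.301219 ≈ 0.7400.

With the extra evidence:
P(anomaly flag | ¬cosmic-ray hit) = 0.017*0.71 + 0.74442*0.29 = 0.012070 + 0.215882 = 0.227952
Of this, 0.215882 comes from 0.74442*0.29 (the real transient source=true cases).
Hence the posterior is 0.215882/0.227952 ≈ 0.9471.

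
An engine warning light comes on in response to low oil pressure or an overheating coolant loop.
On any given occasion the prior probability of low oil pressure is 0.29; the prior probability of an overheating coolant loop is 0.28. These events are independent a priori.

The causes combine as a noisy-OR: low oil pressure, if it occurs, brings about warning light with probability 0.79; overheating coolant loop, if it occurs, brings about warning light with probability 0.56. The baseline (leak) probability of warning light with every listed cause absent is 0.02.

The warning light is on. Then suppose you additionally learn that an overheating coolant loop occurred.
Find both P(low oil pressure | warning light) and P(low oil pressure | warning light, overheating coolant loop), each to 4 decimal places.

P(low oil pressure | warning light) ≈ 0.6603; P(low oil pressure | warning light, overheating coolant loop) ≈ 0.3951

Under noisy-OR, P(warning light | causes) = 1 − (1−0.02)·∏(1−qᵢ) over the active causes.
For the numerator, keep only low oil pressure=true terms: 0.165829 + 0.073847 = 0.239676
The normalizing constant is 0.02×0.71×0.72 + 0.5688×0.71×0.28 + 0.7942×0.29×0.72 + 0.909448×0.29×0.28 = 0.362977
Posterior = 0.239676 / 0.362977 ≈ 0.6603

With the extra evidence:
For the numerator, keep only low oil pressure=true terms: 0.909448×0.29 = 0.263740
The normalizing constant is 0.5688×0.71 + 0.909448×0.29 = 0.667588
Posterior = 0.263740 / 0.667588 ≈ 0.3951
The drop from 0.6603 to 0.3951 is the explaining-away (discounting) effect.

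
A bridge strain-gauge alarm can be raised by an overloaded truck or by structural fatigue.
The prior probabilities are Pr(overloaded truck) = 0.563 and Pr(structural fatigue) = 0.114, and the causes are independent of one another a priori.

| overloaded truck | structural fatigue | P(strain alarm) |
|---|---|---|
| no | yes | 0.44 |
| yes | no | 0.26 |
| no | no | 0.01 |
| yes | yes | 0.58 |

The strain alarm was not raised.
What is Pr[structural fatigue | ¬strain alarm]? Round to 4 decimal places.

Pr[structural fatigue | ¬strain alarm] ≈ 0.0679

P(¬strain alarm) = 0.99·0.437·0.886 + 0.56·0.437·0.114 + 0.74·0.563·0.886 + 0.42·0.563·0.114 = 0.383310 + 0.027898 + 0.369125 + 0.026956 = 0.807289
The structural fatigue-present share is 0.027898 + 0.026956 = 0.054854.
P(structural fatigue | ¬strain alarm) = 0.054854 / 0.807289 ≈ 0.0679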